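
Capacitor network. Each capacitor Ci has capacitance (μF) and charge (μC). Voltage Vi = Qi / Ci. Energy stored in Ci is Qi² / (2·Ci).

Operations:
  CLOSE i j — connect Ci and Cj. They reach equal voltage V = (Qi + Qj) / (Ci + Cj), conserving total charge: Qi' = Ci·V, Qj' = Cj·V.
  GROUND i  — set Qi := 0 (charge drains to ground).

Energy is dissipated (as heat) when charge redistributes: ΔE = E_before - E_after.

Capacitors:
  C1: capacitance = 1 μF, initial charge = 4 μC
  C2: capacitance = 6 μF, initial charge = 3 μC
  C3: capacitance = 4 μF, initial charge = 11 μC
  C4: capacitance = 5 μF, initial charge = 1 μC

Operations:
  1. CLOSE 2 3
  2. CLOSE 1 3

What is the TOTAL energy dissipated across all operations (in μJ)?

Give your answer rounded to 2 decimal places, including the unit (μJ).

Initial: C1(1μF, Q=4μC, V=4.00V), C2(6μF, Q=3μC, V=0.50V), C3(4μF, Q=11μC, V=2.75V), C4(5μF, Q=1μC, V=0.20V)
Op 1: CLOSE 2-3: Q_total=14.00, C_total=10.00, V=1.40; Q2=8.40, Q3=5.60; dissipated=6.075
Op 2: CLOSE 1-3: Q_total=9.60, C_total=5.00, V=1.92; Q1=1.92, Q3=7.68; dissipated=2.704
Total dissipated: 8.779 μJ

Answer: 8.78 μJ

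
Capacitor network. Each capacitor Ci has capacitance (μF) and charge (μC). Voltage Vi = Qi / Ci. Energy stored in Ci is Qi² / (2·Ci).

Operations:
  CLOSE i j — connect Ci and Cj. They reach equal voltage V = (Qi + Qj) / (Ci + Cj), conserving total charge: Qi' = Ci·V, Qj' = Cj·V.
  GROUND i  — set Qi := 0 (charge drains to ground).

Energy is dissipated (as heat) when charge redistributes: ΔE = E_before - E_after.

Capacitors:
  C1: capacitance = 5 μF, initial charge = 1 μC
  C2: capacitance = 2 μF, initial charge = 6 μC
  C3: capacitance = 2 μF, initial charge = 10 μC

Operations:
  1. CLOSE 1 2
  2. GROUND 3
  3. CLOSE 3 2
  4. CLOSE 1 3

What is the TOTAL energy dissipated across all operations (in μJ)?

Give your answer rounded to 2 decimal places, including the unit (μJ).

Initial: C1(5μF, Q=1μC, V=0.20V), C2(2μF, Q=6μC, V=3.00V), C3(2μF, Q=10μC, V=5.00V)
Op 1: CLOSE 1-2: Q_total=7.00, C_total=7.00, V=1.00; Q1=5.00, Q2=2.00; dissipated=5.600
Op 2: GROUND 3: Q3=0; energy lost=25.000
Op 3: CLOSE 3-2: Q_total=2.00, C_total=4.00, V=0.50; Q3=1.00, Q2=1.00; dissipated=0.500
Op 4: CLOSE 1-3: Q_total=6.00, C_total=7.00, V=0.86; Q1=4.29, Q3=1.71; dissipated=0.179
Total dissipated: 31.279 μJ

Answer: 31.28 μJ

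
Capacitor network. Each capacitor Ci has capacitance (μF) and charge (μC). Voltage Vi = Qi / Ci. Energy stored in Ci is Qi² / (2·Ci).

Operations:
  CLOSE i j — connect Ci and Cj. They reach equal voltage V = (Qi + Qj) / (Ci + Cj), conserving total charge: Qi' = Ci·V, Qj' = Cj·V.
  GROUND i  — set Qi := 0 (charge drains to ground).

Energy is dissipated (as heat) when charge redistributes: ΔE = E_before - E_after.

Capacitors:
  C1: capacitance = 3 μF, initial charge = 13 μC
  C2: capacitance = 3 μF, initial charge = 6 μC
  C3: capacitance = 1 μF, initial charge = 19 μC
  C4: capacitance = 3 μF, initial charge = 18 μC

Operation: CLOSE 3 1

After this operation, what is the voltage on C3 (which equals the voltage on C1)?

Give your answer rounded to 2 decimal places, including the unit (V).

Answer: 8.00 V

Derivation:
Initial: C1(3μF, Q=13μC, V=4.33V), C2(3μF, Q=6μC, V=2.00V), C3(1μF, Q=19μC, V=19.00V), C4(3μF, Q=18μC, V=6.00V)
Op 1: CLOSE 3-1: Q_total=32.00, C_total=4.00, V=8.00; Q3=8.00, Q1=24.00; dissipated=80.667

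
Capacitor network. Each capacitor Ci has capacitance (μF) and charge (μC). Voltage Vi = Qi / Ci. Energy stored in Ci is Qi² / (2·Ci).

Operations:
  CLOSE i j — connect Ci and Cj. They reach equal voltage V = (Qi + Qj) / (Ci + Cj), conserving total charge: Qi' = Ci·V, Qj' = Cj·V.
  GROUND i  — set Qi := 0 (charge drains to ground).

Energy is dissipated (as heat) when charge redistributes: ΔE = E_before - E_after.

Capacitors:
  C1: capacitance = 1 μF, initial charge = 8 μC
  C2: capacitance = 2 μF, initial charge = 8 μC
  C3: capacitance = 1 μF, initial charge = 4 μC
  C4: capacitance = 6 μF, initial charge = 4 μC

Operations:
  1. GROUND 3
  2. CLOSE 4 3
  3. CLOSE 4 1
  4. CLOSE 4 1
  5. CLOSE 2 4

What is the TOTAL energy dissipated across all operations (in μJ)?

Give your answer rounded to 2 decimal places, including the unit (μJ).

Answer: 36.04 μJ

Derivation:
Initial: C1(1μF, Q=8μC, V=8.00V), C2(2μF, Q=8μC, V=4.00V), C3(1μF, Q=4μC, V=4.00V), C4(6μF, Q=4μC, V=0.67V)
Op 1: GROUND 3: Q3=0; energy lost=8.000
Op 2: CLOSE 4-3: Q_total=4.00, C_total=7.00, V=0.57; Q4=3.43, Q3=0.57; dissipated=0.190
Op 3: CLOSE 4-1: Q_total=11.43, C_total=7.00, V=1.63; Q4=9.80, Q1=1.63; dissipated=23.650
Op 4: CLOSE 4-1: Q_total=11.43, C_total=7.00, V=1.63; Q4=9.80, Q1=1.63; dissipated=0.000
Op 5: CLOSE 2-4: Q_total=17.80, C_total=8.00, V=2.22; Q2=4.45, Q4=13.35; dissipated=4.203
Total dissipated: 36.044 μJ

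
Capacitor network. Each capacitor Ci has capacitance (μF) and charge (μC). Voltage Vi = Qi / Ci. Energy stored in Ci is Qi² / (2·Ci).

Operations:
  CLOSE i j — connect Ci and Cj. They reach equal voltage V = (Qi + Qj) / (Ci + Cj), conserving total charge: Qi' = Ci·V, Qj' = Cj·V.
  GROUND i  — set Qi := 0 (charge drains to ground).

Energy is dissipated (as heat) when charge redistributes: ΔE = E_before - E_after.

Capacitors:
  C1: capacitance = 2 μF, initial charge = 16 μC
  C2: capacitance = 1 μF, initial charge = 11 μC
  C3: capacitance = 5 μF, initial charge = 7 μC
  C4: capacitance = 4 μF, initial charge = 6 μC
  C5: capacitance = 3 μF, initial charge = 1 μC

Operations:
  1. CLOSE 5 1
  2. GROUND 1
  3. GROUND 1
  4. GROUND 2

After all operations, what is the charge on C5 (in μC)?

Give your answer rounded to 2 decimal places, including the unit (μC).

Initial: C1(2μF, Q=16μC, V=8.00V), C2(1μF, Q=11μC, V=11.00V), C3(5μF, Q=7μC, V=1.40V), C4(4μF, Q=6μC, V=1.50V), C5(3μF, Q=1μC, V=0.33V)
Op 1: CLOSE 5-1: Q_total=17.00, C_total=5.00, V=3.40; Q5=10.20, Q1=6.80; dissipated=35.267
Op 2: GROUND 1: Q1=0; energy lost=11.560
Op 3: GROUND 1: Q1=0; energy lost=0.000
Op 4: GROUND 2: Q2=0; energy lost=60.500
Final charges: Q1=0.00, Q2=0.00, Q3=7.00, Q4=6.00, Q5=10.20

Answer: 10.20 μC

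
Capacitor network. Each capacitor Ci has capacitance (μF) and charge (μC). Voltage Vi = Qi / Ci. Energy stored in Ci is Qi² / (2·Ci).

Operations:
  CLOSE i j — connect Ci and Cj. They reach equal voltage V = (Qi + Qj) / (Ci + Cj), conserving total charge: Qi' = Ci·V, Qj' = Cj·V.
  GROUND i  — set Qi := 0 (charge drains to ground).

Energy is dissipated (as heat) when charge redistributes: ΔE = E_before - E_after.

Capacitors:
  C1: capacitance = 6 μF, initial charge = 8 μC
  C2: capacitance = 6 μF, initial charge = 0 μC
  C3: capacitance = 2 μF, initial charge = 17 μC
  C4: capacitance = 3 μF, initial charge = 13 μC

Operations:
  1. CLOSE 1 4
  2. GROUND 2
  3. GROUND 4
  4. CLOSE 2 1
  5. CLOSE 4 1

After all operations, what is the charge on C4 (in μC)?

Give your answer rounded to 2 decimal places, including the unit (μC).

Answer: 2.33 μC

Derivation:
Initial: C1(6μF, Q=8μC, V=1.33V), C2(6μF, Q=0μC, V=0.00V), C3(2μF, Q=17μC, V=8.50V), C4(3μF, Q=13μC, V=4.33V)
Op 1: CLOSE 1-4: Q_total=21.00, C_total=9.00, V=2.33; Q1=14.00, Q4=7.00; dissipated=9.000
Op 2: GROUND 2: Q2=0; energy lost=0.000
Op 3: GROUND 4: Q4=0; energy lost=8.167
Op 4: CLOSE 2-1: Q_total=14.00, C_total=12.00, V=1.17; Q2=7.00, Q1=7.00; dissipated=8.167
Op 5: CLOSE 4-1: Q_total=7.00, C_total=9.00, V=0.78; Q4=2.33, Q1=4.67; dissipated=1.361
Final charges: Q1=4.67, Q2=7.00, Q3=17.00, Q4=2.33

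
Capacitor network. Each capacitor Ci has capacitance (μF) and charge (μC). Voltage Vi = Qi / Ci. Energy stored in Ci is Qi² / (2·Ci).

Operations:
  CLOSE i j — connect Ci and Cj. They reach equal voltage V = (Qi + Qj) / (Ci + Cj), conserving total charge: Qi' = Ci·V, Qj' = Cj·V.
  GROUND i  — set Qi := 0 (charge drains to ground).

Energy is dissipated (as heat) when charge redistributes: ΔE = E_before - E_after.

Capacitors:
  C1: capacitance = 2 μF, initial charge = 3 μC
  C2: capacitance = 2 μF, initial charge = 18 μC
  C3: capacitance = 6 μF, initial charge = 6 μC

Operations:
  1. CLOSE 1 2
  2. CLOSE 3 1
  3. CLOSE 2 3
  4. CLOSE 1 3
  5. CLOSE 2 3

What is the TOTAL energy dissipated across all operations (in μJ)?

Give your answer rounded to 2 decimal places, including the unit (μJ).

Initial: C1(2μF, Q=3μC, V=1.50V), C2(2μF, Q=18μC, V=9.00V), C3(6μF, Q=6μC, V=1.00V)
Op 1: CLOSE 1-2: Q_total=21.00, C_total=4.00, V=5.25; Q1=10.50, Q2=10.50; dissipated=28.125
Op 2: CLOSE 3-1: Q_total=16.50, C_total=8.00, V=2.06; Q3=12.38, Q1=4.12; dissipated=13.547
Op 3: CLOSE 2-3: Q_total=22.88, C_total=8.00, V=2.86; Q2=5.72, Q3=17.16; dissipated=7.620
Op 4: CLOSE 1-3: Q_total=21.28, C_total=8.00, V=2.66; Q1=5.32, Q3=15.96; dissipated=0.476
Op 5: CLOSE 2-3: Q_total=21.68, C_total=8.00, V=2.71; Q2=5.42, Q3=16.26; dissipated=0.030
Total dissipated: 49.798 μJ

Answer: 49.80 μJ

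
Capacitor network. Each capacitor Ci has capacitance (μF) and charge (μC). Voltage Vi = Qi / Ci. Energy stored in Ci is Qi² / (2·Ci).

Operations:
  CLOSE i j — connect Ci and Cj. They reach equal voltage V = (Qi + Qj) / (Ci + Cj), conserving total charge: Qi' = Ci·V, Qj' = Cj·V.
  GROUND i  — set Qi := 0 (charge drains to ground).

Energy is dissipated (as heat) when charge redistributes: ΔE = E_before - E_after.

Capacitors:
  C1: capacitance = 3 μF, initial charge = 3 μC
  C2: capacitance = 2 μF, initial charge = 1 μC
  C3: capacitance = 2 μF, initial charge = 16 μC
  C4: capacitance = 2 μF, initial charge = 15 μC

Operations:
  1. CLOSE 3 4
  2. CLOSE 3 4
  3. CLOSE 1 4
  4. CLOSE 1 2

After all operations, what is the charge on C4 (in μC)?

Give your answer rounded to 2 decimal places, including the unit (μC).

Initial: C1(3μF, Q=3μC, V=1.00V), C2(2μF, Q=1μC, V=0.50V), C3(2μF, Q=16μC, V=8.00V), C4(2μF, Q=15μC, V=7.50V)
Op 1: CLOSE 3-4: Q_total=31.00, C_total=4.00, V=7.75; Q3=15.50, Q4=15.50; dissipated=0.125
Op 2: CLOSE 3-4: Q_total=31.00, C_total=4.00, V=7.75; Q3=15.50, Q4=15.50; dissipated=0.000
Op 3: CLOSE 1-4: Q_total=18.50, C_total=5.00, V=3.70; Q1=11.10, Q4=7.40; dissipated=27.337
Op 4: CLOSE 1-2: Q_total=12.10, C_total=5.00, V=2.42; Q1=7.26, Q2=4.84; dissipated=6.144
Final charges: Q1=7.26, Q2=4.84, Q3=15.50, Q4=7.40

Answer: 7.40 μC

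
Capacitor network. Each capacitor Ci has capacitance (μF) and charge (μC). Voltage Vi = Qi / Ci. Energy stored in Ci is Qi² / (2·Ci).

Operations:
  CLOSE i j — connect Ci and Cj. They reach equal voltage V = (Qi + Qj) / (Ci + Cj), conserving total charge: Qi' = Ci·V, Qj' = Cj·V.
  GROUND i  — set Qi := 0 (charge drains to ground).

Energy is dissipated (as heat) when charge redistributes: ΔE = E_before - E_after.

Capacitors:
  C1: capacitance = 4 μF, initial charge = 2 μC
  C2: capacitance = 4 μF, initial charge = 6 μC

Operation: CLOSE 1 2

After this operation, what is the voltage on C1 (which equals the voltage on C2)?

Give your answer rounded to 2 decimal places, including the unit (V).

Answer: 1.00 V

Derivation:
Initial: C1(4μF, Q=2μC, V=0.50V), C2(4μF, Q=6μC, V=1.50V)
Op 1: CLOSE 1-2: Q_total=8.00, C_total=8.00, V=1.00; Q1=4.00, Q2=4.00; dissipated=1.000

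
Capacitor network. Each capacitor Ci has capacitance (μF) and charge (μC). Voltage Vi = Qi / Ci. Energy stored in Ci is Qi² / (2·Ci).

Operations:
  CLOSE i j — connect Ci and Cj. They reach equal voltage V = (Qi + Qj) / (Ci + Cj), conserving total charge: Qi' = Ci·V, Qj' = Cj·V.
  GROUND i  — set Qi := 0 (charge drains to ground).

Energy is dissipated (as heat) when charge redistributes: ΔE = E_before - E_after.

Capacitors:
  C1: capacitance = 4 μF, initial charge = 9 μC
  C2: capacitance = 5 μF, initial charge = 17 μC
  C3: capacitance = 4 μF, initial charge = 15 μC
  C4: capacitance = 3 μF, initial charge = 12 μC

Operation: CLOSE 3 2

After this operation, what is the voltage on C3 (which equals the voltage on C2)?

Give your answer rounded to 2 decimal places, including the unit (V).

Initial: C1(4μF, Q=9μC, V=2.25V), C2(5μF, Q=17μC, V=3.40V), C3(4μF, Q=15μC, V=3.75V), C4(3μF, Q=12μC, V=4.00V)
Op 1: CLOSE 3-2: Q_total=32.00, C_total=9.00, V=3.56; Q3=14.22, Q2=17.78; dissipated=0.136

Answer: 3.56 V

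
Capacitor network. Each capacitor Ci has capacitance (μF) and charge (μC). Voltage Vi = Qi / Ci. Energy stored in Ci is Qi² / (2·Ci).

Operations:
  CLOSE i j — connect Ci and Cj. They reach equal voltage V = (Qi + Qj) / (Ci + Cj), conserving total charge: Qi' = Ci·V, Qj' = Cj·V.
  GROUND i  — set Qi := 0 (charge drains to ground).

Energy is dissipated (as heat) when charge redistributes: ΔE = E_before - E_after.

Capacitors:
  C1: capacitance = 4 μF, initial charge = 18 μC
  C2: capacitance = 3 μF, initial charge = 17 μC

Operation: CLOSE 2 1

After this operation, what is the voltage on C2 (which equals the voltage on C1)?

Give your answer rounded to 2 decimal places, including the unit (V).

Answer: 5.00 V

Derivation:
Initial: C1(4μF, Q=18μC, V=4.50V), C2(3μF, Q=17μC, V=5.67V)
Op 1: CLOSE 2-1: Q_total=35.00, C_total=7.00, V=5.00; Q2=15.00, Q1=20.00; dissipated=1.167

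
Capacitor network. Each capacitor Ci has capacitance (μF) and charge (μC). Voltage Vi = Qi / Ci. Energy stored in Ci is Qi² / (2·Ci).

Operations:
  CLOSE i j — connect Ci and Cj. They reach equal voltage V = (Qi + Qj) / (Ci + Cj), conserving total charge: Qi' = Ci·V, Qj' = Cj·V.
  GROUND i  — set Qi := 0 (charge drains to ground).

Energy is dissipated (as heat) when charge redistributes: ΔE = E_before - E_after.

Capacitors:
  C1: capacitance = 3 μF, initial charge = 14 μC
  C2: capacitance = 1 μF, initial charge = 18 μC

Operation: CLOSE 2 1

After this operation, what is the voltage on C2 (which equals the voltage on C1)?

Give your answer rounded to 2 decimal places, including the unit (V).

Initial: C1(3μF, Q=14μC, V=4.67V), C2(1μF, Q=18μC, V=18.00V)
Op 1: CLOSE 2-1: Q_total=32.00, C_total=4.00, V=8.00; Q2=8.00, Q1=24.00; dissipated=66.667

Answer: 8.00 V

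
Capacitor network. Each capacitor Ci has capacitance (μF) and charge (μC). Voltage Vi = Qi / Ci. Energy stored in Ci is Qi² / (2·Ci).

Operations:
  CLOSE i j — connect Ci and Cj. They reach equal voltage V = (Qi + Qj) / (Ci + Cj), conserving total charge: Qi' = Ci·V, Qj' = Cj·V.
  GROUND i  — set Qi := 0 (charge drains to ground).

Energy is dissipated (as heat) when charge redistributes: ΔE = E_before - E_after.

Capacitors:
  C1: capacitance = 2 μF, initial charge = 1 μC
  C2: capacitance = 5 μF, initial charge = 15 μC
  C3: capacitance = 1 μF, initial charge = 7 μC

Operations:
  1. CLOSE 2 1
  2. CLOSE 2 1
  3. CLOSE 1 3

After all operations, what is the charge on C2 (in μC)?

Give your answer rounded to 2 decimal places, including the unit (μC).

Initial: C1(2μF, Q=1μC, V=0.50V), C2(5μF, Q=15μC, V=3.00V), C3(1μF, Q=7μC, V=7.00V)
Op 1: CLOSE 2-1: Q_total=16.00, C_total=7.00, V=2.29; Q2=11.43, Q1=4.57; dissipated=4.464
Op 2: CLOSE 2-1: Q_total=16.00, C_total=7.00, V=2.29; Q2=11.43, Q1=4.57; dissipated=0.000
Op 3: CLOSE 1-3: Q_total=11.57, C_total=3.00, V=3.86; Q1=7.71, Q3=3.86; dissipated=7.408
Final charges: Q1=7.71, Q2=11.43, Q3=3.86

Answer: 11.43 μC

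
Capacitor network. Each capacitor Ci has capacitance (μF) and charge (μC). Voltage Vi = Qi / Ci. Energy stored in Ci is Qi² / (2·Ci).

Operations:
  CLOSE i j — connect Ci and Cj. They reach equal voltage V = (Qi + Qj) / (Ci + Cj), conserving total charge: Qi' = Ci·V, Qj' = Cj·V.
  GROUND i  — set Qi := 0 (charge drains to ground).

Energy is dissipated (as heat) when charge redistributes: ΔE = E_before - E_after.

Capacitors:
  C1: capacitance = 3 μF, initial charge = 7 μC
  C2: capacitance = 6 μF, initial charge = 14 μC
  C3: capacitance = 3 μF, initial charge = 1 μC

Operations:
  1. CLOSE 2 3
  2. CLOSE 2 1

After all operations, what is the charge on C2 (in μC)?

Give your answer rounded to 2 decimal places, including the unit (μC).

Answer: 11.33 μC

Derivation:
Initial: C1(3μF, Q=7μC, V=2.33V), C2(6μF, Q=14μC, V=2.33V), C3(3μF, Q=1μC, V=0.33V)
Op 1: CLOSE 2-3: Q_total=15.00, C_total=9.00, V=1.67; Q2=10.00, Q3=5.00; dissipated=4.000
Op 2: CLOSE 2-1: Q_total=17.00, C_total=9.00, V=1.89; Q2=11.33, Q1=5.67; dissipated=0.444
Final charges: Q1=5.67, Q2=11.33, Q3=5.00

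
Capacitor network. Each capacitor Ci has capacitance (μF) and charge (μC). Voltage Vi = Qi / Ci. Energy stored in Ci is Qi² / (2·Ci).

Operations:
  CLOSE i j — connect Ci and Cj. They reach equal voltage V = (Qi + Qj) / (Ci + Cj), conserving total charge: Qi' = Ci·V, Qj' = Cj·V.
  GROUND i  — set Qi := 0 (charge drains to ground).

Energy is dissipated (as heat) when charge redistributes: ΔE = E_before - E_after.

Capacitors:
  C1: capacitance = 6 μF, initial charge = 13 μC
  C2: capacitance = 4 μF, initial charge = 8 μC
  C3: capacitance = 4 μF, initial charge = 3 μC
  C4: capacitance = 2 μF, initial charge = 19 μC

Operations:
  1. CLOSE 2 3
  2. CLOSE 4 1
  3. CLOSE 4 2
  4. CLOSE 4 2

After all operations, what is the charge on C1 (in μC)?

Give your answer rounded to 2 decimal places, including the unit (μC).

Answer: 24.00 μC

Derivation:
Initial: C1(6μF, Q=13μC, V=2.17V), C2(4μF, Q=8μC, V=2.00V), C3(4μF, Q=3μC, V=0.75V), C4(2μF, Q=19μC, V=9.50V)
Op 1: CLOSE 2-3: Q_total=11.00, C_total=8.00, V=1.38; Q2=5.50, Q3=5.50; dissipated=1.562
Op 2: CLOSE 4-1: Q_total=32.00, C_total=8.00, V=4.00; Q4=8.00, Q1=24.00; dissipated=40.333
Op 3: CLOSE 4-2: Q_total=13.50, C_total=6.00, V=2.25; Q4=4.50, Q2=9.00; dissipated=4.594
Op 4: CLOSE 4-2: Q_total=13.50, C_total=6.00, V=2.25; Q4=4.50, Q2=9.00; dissipated=0.000
Final charges: Q1=24.00, Q2=9.00, Q3=5.50, Q4=4.50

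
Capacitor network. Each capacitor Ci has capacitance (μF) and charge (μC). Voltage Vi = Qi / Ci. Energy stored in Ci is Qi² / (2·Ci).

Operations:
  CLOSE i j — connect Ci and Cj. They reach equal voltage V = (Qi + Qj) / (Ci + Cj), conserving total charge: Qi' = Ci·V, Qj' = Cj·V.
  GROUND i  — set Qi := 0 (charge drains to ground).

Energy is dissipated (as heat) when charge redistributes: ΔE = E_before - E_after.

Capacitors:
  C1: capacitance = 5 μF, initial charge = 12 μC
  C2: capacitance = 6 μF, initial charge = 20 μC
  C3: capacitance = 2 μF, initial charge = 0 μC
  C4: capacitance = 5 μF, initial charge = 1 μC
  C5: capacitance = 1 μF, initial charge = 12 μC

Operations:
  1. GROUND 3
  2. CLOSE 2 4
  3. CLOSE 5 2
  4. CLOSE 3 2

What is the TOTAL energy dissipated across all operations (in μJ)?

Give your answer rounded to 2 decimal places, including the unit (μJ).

Answer: 65.45 μJ

Derivation:
Initial: C1(5μF, Q=12μC, V=2.40V), C2(6μF, Q=20μC, V=3.33V), C3(2μF, Q=0μC, V=0.00V), C4(5μF, Q=1μC, V=0.20V), C5(1μF, Q=12μC, V=12.00V)
Op 1: GROUND 3: Q3=0; energy lost=0.000
Op 2: CLOSE 2-4: Q_total=21.00, C_total=11.00, V=1.91; Q2=11.45, Q4=9.55; dissipated=13.388
Op 3: CLOSE 5-2: Q_total=23.45, C_total=7.00, V=3.35; Q5=3.35, Q2=20.10; dissipated=43.640
Op 4: CLOSE 3-2: Q_total=20.10, C_total=8.00, V=2.51; Q3=5.03, Q2=15.08; dissipated=8.420
Total dissipated: 65.448 μJ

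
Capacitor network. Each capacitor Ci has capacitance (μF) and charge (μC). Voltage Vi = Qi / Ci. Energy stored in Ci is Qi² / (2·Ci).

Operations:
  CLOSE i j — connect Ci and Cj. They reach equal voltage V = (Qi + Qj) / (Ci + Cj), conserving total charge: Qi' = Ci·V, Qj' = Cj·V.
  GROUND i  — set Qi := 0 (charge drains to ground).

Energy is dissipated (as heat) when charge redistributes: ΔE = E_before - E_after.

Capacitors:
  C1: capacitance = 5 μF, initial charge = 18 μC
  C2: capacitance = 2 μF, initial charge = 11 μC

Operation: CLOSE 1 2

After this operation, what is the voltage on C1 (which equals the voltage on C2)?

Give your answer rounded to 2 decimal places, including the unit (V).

Initial: C1(5μF, Q=18μC, V=3.60V), C2(2μF, Q=11μC, V=5.50V)
Op 1: CLOSE 1-2: Q_total=29.00, C_total=7.00, V=4.14; Q1=20.71, Q2=8.29; dissipated=2.579

Answer: 4.14 V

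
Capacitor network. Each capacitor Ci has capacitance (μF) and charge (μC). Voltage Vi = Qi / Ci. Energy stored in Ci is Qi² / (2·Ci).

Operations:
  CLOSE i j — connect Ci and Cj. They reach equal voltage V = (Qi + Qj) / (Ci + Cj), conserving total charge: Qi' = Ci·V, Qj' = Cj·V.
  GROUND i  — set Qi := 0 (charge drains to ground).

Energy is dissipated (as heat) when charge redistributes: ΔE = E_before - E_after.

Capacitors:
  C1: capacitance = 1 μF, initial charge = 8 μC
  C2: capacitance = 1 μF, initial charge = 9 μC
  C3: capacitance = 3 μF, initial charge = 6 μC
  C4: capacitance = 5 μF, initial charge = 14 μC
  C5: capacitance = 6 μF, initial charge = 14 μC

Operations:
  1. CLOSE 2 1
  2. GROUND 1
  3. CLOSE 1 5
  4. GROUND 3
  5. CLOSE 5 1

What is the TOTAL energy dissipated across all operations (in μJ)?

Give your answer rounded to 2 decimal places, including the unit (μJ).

Initial: C1(1μF, Q=8μC, V=8.00V), C2(1μF, Q=9μC, V=9.00V), C3(3μF, Q=6μC, V=2.00V), C4(5μF, Q=14μC, V=2.80V), C5(6μF, Q=14μC, V=2.33V)
Op 1: CLOSE 2-1: Q_total=17.00, C_total=2.00, V=8.50; Q2=8.50, Q1=8.50; dissipated=0.250
Op 2: GROUND 1: Q1=0; energy lost=36.125
Op 3: CLOSE 1-5: Q_total=14.00, C_total=7.00, V=2.00; Q1=2.00, Q5=12.00; dissipated=2.333
Op 4: GROUND 3: Q3=0; energy lost=6.000
Op 5: CLOSE 5-1: Q_total=14.00, C_total=7.00, V=2.00; Q5=12.00, Q1=2.00; dissipated=0.000
Total dissipated: 44.708 μJ

Answer: 44.71 μJ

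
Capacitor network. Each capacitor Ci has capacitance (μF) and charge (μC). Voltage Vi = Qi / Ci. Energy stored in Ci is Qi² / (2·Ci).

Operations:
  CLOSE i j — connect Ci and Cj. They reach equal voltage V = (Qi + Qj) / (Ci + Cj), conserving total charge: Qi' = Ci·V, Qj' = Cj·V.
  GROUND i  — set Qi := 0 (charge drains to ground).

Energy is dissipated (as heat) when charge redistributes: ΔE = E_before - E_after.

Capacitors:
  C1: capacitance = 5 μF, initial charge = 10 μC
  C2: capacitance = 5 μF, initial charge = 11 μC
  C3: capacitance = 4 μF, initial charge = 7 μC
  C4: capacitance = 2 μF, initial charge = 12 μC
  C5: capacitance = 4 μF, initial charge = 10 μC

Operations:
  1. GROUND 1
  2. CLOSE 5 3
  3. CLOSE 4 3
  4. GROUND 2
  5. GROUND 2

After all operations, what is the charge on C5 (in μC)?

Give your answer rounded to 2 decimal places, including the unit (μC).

Answer: 8.50 μC

Derivation:
Initial: C1(5μF, Q=10μC, V=2.00V), C2(5μF, Q=11μC, V=2.20V), C3(4μF, Q=7μC, V=1.75V), C4(2μF, Q=12μC, V=6.00V), C5(4μF, Q=10μC, V=2.50V)
Op 1: GROUND 1: Q1=0; energy lost=10.000
Op 2: CLOSE 5-3: Q_total=17.00, C_total=8.00, V=2.12; Q5=8.50, Q3=8.50; dissipated=0.562
Op 3: CLOSE 4-3: Q_total=20.50, C_total=6.00, V=3.42; Q4=6.83, Q3=13.67; dissipated=10.010
Op 4: GROUND 2: Q2=0; energy lost=12.100
Op 5: GROUND 2: Q2=0; energy lost=0.000
Final charges: Q1=0.00, Q2=0.00, Q3=13.67, Q4=6.83, Q5=8.50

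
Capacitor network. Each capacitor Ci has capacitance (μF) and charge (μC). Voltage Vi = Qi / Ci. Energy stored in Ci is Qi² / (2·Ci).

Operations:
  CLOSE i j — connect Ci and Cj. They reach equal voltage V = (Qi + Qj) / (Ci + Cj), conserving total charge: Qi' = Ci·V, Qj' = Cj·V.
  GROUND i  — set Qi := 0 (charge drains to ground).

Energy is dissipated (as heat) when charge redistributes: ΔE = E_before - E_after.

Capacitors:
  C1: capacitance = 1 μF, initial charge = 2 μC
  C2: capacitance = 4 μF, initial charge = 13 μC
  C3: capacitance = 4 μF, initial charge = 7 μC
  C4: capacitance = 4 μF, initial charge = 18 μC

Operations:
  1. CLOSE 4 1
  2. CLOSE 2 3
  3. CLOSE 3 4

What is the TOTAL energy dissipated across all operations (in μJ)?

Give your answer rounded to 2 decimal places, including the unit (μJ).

Answer: 7.00 μJ

Derivation:
Initial: C1(1μF, Q=2μC, V=2.00V), C2(4μF, Q=13μC, V=3.25V), C3(4μF, Q=7μC, V=1.75V), C4(4μF, Q=18μC, V=4.50V)
Op 1: CLOSE 4-1: Q_total=20.00, C_total=5.00, V=4.00; Q4=16.00, Q1=4.00; dissipated=2.500
Op 2: CLOSE 2-3: Q_total=20.00, C_total=8.00, V=2.50; Q2=10.00, Q3=10.00; dissipated=2.250
Op 3: CLOSE 3-4: Q_total=26.00, C_total=8.00, V=3.25; Q3=13.00, Q4=13.00; dissipated=2.250
Total dissipated: 7.000 μJ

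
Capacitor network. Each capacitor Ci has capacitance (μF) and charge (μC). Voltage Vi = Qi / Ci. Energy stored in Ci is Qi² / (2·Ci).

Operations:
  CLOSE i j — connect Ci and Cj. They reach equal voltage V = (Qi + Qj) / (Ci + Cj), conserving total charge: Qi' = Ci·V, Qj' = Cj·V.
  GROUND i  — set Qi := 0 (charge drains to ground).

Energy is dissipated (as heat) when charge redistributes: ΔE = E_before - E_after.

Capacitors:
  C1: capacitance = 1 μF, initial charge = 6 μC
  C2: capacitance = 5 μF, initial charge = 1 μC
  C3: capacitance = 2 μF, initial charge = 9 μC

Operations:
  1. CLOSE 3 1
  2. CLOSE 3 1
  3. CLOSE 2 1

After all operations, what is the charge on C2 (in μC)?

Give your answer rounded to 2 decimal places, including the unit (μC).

Initial: C1(1μF, Q=6μC, V=6.00V), C2(5μF, Q=1μC, V=0.20V), C3(2μF, Q=9μC, V=4.50V)
Op 1: CLOSE 3-1: Q_total=15.00, C_total=3.00, V=5.00; Q3=10.00, Q1=5.00; dissipated=0.750
Op 2: CLOSE 3-1: Q_total=15.00, C_total=3.00, V=5.00; Q3=10.00, Q1=5.00; dissipated=0.000
Op 3: CLOSE 2-1: Q_total=6.00, C_total=6.00, V=1.00; Q2=5.00, Q1=1.00; dissipated=9.600
Final charges: Q1=1.00, Q2=5.00, Q3=10.00

Answer: 5.00 μC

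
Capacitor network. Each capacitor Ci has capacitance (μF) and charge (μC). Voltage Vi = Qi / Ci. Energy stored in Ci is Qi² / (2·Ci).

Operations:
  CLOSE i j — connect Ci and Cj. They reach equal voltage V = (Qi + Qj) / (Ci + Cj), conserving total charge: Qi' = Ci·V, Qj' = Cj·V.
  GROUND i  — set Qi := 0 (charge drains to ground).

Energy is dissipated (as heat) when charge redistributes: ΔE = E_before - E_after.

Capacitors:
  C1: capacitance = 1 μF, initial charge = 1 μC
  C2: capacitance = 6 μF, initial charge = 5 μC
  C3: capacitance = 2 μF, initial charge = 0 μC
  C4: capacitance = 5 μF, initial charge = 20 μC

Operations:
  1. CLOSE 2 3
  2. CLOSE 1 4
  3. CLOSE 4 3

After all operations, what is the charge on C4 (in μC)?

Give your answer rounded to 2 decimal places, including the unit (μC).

Answer: 13.39 μC

Derivation:
Initial: C1(1μF, Q=1μC, V=1.00V), C2(6μF, Q=5μC, V=0.83V), C3(2μF, Q=0μC, V=0.00V), C4(5μF, Q=20μC, V=4.00V)
Op 1: CLOSE 2-3: Q_total=5.00, C_total=8.00, V=0.62; Q2=3.75, Q3=1.25; dissipated=0.521
Op 2: CLOSE 1-4: Q_total=21.00, C_total=6.00, V=3.50; Q1=3.50, Q4=17.50; dissipated=3.750
Op 3: CLOSE 4-3: Q_total=18.75, C_total=7.00, V=2.68; Q4=13.39, Q3=5.36; dissipated=5.904
Final charges: Q1=3.50, Q2=3.75, Q3=5.36, Q4=13.39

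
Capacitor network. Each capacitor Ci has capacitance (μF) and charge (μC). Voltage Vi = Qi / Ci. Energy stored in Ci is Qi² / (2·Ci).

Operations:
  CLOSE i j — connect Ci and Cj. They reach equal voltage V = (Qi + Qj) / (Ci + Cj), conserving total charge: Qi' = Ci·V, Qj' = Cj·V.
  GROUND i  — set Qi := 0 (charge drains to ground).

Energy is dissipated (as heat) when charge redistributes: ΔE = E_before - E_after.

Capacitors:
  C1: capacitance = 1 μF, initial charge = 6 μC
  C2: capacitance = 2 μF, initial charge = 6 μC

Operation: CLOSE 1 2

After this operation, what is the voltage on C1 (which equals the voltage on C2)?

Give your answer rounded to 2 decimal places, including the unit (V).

Answer: 4.00 V

Derivation:
Initial: C1(1μF, Q=6μC, V=6.00V), C2(2μF, Q=6μC, V=3.00V)
Op 1: CLOSE 1-2: Q_total=12.00, C_total=3.00, V=4.00; Q1=4.00, Q2=8.00; dissipated=3.000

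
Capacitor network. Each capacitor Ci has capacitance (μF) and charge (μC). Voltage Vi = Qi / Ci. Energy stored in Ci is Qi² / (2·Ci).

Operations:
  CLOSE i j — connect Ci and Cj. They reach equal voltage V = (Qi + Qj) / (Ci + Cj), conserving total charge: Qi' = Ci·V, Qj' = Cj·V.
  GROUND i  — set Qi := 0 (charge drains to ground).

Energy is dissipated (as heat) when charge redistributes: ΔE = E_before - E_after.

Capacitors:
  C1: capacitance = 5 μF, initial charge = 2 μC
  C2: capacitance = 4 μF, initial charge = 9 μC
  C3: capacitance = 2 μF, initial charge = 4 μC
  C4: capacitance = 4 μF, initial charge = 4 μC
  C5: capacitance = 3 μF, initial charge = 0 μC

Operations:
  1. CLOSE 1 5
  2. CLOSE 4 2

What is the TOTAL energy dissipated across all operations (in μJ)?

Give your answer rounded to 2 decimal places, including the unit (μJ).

Answer: 1.71 μJ

Derivation:
Initial: C1(5μF, Q=2μC, V=0.40V), C2(4μF, Q=9μC, V=2.25V), C3(2μF, Q=4μC, V=2.00V), C4(4μF, Q=4μC, V=1.00V), C5(3μF, Q=0μC, V=0.00V)
Op 1: CLOSE 1-5: Q_total=2.00, C_total=8.00, V=0.25; Q1=1.25, Q5=0.75; dissipated=0.150
Op 2: CLOSE 4-2: Q_total=13.00, C_total=8.00, V=1.62; Q4=6.50, Q2=6.50; dissipated=1.562
Total dissipated: 1.712 μJ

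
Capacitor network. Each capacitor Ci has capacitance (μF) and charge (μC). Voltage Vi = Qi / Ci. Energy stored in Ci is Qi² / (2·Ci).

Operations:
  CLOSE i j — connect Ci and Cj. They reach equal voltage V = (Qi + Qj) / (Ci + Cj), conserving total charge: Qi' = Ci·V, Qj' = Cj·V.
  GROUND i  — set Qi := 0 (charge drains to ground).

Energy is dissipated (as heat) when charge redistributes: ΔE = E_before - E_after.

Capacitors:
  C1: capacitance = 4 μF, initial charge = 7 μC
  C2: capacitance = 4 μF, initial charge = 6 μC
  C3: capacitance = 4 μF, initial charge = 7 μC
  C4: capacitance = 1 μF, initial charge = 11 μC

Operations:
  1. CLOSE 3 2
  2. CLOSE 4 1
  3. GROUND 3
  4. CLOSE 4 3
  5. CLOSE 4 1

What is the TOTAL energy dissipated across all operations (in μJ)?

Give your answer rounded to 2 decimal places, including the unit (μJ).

Answer: 48.07 μJ

Derivation:
Initial: C1(4μF, Q=7μC, V=1.75V), C2(4μF, Q=6μC, V=1.50V), C3(4μF, Q=7μC, V=1.75V), C4(1μF, Q=11μC, V=11.00V)
Op 1: CLOSE 3-2: Q_total=13.00, C_total=8.00, V=1.62; Q3=6.50, Q2=6.50; dissipated=0.062
Op 2: CLOSE 4-1: Q_total=18.00, C_total=5.00, V=3.60; Q4=3.60, Q1=14.40; dissipated=34.225
Op 3: GROUND 3: Q3=0; energy lost=5.281
Op 4: CLOSE 4-3: Q_total=3.60, C_total=5.00, V=0.72; Q4=0.72, Q3=2.88; dissipated=5.184
Op 5: CLOSE 4-1: Q_total=15.12, C_total=5.00, V=3.02; Q4=3.02, Q1=12.10; dissipated=3.318
Total dissipated: 48.071 μJ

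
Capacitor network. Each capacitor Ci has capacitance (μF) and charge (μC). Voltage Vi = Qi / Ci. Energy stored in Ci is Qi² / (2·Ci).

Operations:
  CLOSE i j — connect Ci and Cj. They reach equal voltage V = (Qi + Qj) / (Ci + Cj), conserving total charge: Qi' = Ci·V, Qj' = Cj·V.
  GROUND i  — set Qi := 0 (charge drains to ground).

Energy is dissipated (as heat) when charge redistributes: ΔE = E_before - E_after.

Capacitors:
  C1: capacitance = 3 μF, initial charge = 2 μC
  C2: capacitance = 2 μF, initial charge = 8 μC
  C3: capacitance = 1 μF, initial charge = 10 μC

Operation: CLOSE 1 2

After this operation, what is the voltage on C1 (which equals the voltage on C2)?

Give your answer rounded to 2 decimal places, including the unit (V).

Initial: C1(3μF, Q=2μC, V=0.67V), C2(2μF, Q=8μC, V=4.00V), C3(1μF, Q=10μC, V=10.00V)
Op 1: CLOSE 1-2: Q_total=10.00, C_total=5.00, V=2.00; Q1=6.00, Q2=4.00; dissipated=6.667

Answer: 2.00 V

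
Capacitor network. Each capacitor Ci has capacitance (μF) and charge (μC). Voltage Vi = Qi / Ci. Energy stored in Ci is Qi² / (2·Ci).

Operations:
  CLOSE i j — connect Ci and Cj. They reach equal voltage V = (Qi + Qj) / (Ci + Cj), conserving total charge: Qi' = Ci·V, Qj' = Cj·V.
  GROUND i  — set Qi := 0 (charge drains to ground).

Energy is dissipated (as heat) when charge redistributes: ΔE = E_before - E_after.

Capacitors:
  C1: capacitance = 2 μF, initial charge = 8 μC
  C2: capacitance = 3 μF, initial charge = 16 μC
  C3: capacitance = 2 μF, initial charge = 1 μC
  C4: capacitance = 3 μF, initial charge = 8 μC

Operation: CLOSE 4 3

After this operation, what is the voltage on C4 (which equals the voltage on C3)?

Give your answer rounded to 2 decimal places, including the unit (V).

Answer: 1.80 V

Derivation:
Initial: C1(2μF, Q=8μC, V=4.00V), C2(3μF, Q=16μC, V=5.33V), C3(2μF, Q=1μC, V=0.50V), C4(3μF, Q=8μC, V=2.67V)
Op 1: CLOSE 4-3: Q_total=9.00, C_total=5.00, V=1.80; Q4=5.40, Q3=3.60; dissipated=2.817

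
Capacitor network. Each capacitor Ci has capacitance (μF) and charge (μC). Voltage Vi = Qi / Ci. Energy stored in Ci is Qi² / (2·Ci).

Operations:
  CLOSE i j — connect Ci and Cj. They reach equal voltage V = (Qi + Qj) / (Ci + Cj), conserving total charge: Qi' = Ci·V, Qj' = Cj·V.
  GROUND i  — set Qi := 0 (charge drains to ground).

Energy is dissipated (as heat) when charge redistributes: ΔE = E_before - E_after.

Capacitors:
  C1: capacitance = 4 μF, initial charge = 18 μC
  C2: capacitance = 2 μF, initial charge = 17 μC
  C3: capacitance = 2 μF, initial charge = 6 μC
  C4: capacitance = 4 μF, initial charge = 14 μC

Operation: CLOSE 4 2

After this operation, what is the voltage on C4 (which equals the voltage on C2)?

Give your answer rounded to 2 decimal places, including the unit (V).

Answer: 5.17 V

Derivation:
Initial: C1(4μF, Q=18μC, V=4.50V), C2(2μF, Q=17μC, V=8.50V), C3(2μF, Q=6μC, V=3.00V), C4(4μF, Q=14μC, V=3.50V)
Op 1: CLOSE 4-2: Q_total=31.00, C_total=6.00, V=5.17; Q4=20.67, Q2=10.33; dissipated=16.667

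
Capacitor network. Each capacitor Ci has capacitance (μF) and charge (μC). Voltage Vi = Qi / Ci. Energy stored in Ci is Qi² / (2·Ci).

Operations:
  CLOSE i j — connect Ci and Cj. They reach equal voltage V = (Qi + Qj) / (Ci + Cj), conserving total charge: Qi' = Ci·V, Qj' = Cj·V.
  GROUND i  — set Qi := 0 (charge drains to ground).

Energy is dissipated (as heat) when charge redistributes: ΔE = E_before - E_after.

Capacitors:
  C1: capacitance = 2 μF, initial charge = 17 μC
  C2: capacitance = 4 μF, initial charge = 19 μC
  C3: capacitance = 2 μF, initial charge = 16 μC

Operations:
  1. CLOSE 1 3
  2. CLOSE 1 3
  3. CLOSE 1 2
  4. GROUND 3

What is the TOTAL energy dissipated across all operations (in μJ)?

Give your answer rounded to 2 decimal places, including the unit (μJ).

Answer: 76.35 μJ

Derivation:
Initial: C1(2μF, Q=17μC, V=8.50V), C2(4μF, Q=19μC, V=4.75V), C3(2μF, Q=16μC, V=8.00V)
Op 1: CLOSE 1-3: Q_total=33.00, C_total=4.00, V=8.25; Q1=16.50, Q3=16.50; dissipated=0.125
Op 2: CLOSE 1-3: Q_total=33.00, C_total=4.00, V=8.25; Q1=16.50, Q3=16.50; dissipated=0.000
Op 3: CLOSE 1-2: Q_total=35.50, C_total=6.00, V=5.92; Q1=11.83, Q2=23.67; dissipated=8.167
Op 4: GROUND 3: Q3=0; energy lost=68.062
Total dissipated: 76.354 μJ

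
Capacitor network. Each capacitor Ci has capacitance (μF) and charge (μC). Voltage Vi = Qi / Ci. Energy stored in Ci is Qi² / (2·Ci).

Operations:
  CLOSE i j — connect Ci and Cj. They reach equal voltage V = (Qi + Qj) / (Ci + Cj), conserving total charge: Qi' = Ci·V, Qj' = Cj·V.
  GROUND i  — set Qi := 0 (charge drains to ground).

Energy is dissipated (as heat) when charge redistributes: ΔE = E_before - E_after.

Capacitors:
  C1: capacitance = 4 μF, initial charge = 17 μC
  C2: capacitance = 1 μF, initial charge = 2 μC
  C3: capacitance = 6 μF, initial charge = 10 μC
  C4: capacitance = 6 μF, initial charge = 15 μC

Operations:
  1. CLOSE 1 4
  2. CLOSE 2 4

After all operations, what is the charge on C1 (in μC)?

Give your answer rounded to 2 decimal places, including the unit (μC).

Answer: 12.80 μC

Derivation:
Initial: C1(4μF, Q=17μC, V=4.25V), C2(1μF, Q=2μC, V=2.00V), C3(6μF, Q=10μC, V=1.67V), C4(6μF, Q=15μC, V=2.50V)
Op 1: CLOSE 1-4: Q_total=32.00, C_total=10.00, V=3.20; Q1=12.80, Q4=19.20; dissipated=3.675
Op 2: CLOSE 2-4: Q_total=21.20, C_total=7.00, V=3.03; Q2=3.03, Q4=18.17; dissipated=0.617
Final charges: Q1=12.80, Q2=3.03, Q3=10.00, Q4=18.17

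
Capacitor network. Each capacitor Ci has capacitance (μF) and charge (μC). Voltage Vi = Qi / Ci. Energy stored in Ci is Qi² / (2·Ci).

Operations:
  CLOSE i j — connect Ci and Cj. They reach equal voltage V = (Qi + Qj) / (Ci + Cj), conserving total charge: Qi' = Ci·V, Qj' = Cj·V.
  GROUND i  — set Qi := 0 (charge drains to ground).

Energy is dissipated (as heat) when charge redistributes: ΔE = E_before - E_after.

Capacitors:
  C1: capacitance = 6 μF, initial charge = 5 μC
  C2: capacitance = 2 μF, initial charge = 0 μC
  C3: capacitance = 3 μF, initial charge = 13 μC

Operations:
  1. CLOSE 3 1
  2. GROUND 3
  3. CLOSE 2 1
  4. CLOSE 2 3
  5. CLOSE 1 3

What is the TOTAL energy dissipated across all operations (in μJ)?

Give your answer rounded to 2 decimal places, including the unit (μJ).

Initial: C1(6μF, Q=5μC, V=0.83V), C2(2μF, Q=0μC, V=0.00V), C3(3μF, Q=13μC, V=4.33V)
Op 1: CLOSE 3-1: Q_total=18.00, C_total=9.00, V=2.00; Q3=6.00, Q1=12.00; dissipated=12.250
Op 2: GROUND 3: Q3=0; energy lost=6.000
Op 3: CLOSE 2-1: Q_total=12.00, C_total=8.00, V=1.50; Q2=3.00, Q1=9.00; dissipated=3.000
Op 4: CLOSE 2-3: Q_total=3.00, C_total=5.00, V=0.60; Q2=1.20, Q3=1.80; dissipated=1.350
Op 5: CLOSE 1-3: Q_total=10.80, C_total=9.00, V=1.20; Q1=7.20, Q3=3.60; dissipated=0.810
Total dissipated: 23.410 μJ

Answer: 23.41 μJ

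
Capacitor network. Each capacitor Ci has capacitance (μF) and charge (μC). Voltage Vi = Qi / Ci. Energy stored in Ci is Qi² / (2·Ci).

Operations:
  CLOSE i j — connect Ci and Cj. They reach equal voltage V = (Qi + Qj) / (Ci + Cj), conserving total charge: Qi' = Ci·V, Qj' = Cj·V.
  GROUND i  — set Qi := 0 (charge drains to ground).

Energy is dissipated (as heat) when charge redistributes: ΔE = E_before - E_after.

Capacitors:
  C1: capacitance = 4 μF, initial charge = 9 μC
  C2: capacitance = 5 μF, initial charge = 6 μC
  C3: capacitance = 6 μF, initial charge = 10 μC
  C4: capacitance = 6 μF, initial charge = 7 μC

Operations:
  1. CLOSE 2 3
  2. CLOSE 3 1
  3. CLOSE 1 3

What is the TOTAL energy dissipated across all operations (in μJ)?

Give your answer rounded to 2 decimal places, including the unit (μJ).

Answer: 1.06 μJ

Derivation:
Initial: C1(4μF, Q=9μC, V=2.25V), C2(5μF, Q=6μC, V=1.20V), C3(6μF, Q=10μC, V=1.67V), C4(6μF, Q=7μC, V=1.17V)
Op 1: CLOSE 2-3: Q_total=16.00, C_total=11.00, V=1.45; Q2=7.27, Q3=8.73; dissipated=0.297
Op 2: CLOSE 3-1: Q_total=17.73, C_total=10.00, V=1.77; Q3=10.64, Q1=7.09; dissipated=0.759
Op 3: CLOSE 1-3: Q_total=17.73, C_total=10.00, V=1.77; Q1=7.09, Q3=10.64; dissipated=0.000
Total dissipated: 1.056 μJ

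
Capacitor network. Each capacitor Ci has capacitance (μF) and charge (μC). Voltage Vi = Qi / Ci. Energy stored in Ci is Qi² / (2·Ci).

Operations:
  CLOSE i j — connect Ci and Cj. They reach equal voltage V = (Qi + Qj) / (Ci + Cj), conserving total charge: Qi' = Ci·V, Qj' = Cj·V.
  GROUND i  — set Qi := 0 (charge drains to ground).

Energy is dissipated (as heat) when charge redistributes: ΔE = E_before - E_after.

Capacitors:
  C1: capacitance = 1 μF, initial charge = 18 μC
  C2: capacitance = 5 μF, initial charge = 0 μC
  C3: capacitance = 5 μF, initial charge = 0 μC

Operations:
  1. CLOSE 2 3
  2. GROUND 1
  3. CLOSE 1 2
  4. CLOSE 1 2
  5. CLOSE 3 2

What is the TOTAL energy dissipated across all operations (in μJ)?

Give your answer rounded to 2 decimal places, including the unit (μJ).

Initial: C1(1μF, Q=18μC, V=18.00V), C2(5μF, Q=0μC, V=0.00V), C3(5μF, Q=0μC, V=0.00V)
Op 1: CLOSE 2-3: Q_total=0.00, C_total=10.00, V=0.00; Q2=0.00, Q3=0.00; dissipated=0.000
Op 2: GROUND 1: Q1=0; energy lost=162.000
Op 3: CLOSE 1-2: Q_total=0.00, C_total=6.00, V=0.00; Q1=0.00, Q2=0.00; dissipated=0.000
Op 4: CLOSE 1-2: Q_total=0.00, C_total=6.00, V=0.00; Q1=0.00, Q2=0.00; dissipated=0.000
Op 5: CLOSE 3-2: Q_total=0.00, C_total=10.00, V=0.00; Q3=0.00, Q2=0.00; dissipated=0.000
Total dissipated: 162.000 μJ

Answer: 162.00 μJ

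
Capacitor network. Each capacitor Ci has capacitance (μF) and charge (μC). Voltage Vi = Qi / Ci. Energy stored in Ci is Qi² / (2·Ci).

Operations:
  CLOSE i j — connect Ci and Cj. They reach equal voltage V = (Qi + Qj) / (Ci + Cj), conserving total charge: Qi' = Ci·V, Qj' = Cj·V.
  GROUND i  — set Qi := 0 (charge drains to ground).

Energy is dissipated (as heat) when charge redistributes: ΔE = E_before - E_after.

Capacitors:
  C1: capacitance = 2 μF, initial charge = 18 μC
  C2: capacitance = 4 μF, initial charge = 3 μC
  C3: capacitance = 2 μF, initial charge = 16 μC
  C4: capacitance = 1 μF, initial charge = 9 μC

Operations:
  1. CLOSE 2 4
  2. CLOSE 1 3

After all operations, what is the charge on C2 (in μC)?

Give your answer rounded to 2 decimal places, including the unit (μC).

Initial: C1(2μF, Q=18μC, V=9.00V), C2(4μF, Q=3μC, V=0.75V), C3(2μF, Q=16μC, V=8.00V), C4(1μF, Q=9μC, V=9.00V)
Op 1: CLOSE 2-4: Q_total=12.00, C_total=5.00, V=2.40; Q2=9.60, Q4=2.40; dissipated=27.225
Op 2: CLOSE 1-3: Q_total=34.00, C_total=4.00, V=8.50; Q1=17.00, Q3=17.00; dissipated=0.500
Final charges: Q1=17.00, Q2=9.60, Q3=17.00, Q4=2.40

Answer: 9.60 μC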